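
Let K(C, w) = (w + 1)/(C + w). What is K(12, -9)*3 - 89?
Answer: -97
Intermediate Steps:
K(C, w) = (1 + w)/(C + w)
K(12, -9)*3 - 89 = ((1 - 9)/(12 - 9))*3 - 89 = (-8/3)*3 - 89 = ((⅓)*(-8))*3 - 89 = -8/3*3 - 89 = -8 - 89 = -97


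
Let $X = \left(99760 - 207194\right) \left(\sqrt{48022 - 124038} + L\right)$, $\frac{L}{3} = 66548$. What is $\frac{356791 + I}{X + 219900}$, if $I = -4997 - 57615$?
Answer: $- \frac{1577412332234421}{115007972856716594228} + \frac{15802413343 i \sqrt{4751}}{57503986428358297114} \approx -1.3716 \cdot 10^{-5} + 1.8942 \cdot 10^{-8} i$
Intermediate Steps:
$I = -62612$
$L = 199644$ ($L = 3 \cdot 66548 = 199644$)
$X = -21448553496 - 429736 i \sqrt{4751}$ ($X = \left(99760 - 207194\right) \left(\sqrt{48022 - 124038} + 199644\right) = - 107434 \left(\sqrt{-76016} + 199644\right) = - 107434 \left(4 i \sqrt{4751} + 199644\right) = - 107434 \left(199644 + 4 i \sqrt{4751}\right) = -21448553496 - 429736 i \sqrt{4751} \approx -2.1449 \cdot 10^{10} - 2.9621 \cdot 10^{7} i$)
$\frac{356791 + I}{X + 219900} = \frac{356791 - 62612}{\left(-21448553496 - 429736 i \sqrt{4751}\right) + 219900} = \frac{294179}{-21448333596 - 429736 i \sqrt{4751}}$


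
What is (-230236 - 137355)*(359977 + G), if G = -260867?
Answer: -36431944010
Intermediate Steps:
(-230236 - 137355)*(359977 + G) = (-230236 - 137355)*(359977 - 260867) = -367591*99110 = -36431944010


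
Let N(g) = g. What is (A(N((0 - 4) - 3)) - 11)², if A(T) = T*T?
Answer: 1444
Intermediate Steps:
A(T) = T²
(A(N((0 - 4) - 3)) - 11)² = (((0 - 4) - 3)² - 11)² = ((-4 - 3)² - 11)² = ((-7)² - 11)² = (49 - 11)² = 38² = 1444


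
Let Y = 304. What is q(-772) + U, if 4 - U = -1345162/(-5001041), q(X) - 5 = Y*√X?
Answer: 43664207/5001041 + 608*I*√193 ≈ 8.731 + 8446.6*I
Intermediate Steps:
q(X) = 5 + 304*√X
U = 18659002/5001041 (U = 4 - (-1345162)/(-5001041) = 4 - (-1345162)*(-1)/5001041 = 4 - 1*1345162/5001041 = 4 - 1345162/5001041 = 18659002/5001041 ≈ 3.7310)
q(-772) + U = (5 + 304*√(-772)) + 18659002/5001041 = (5 + 304*(2*I*√193)) + 18659002/5001041 = (5 + 608*I*√193) + 18659002/5001041 = 43664207/5001041 + 608*I*√193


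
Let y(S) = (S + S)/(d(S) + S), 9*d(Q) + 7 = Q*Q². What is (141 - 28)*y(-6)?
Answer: 12204/277 ≈ 44.058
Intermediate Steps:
d(Q) = -7/9 + Q³/9 (d(Q) = -7/9 + (Q*Q²)/9 = -7/9 + Q³/9)
y(S) = 2*S/(-7/9 + S + S³/9) (y(S) = (S + S)/((-7/9 + S³/9) + S) = (2*S)/(-7/9 + S + S³/9) = 2*S/(-7/9 + S + S³/9))
(141 - 28)*y(-6) = (141 - 28)*(18*(-6)/(-7 + (-6)³ + 9*(-6))) = 113*(18*(-6)/(-7 - 216 - 54)) = 113*(18*(-6)/(-277)) = 113*(18*(-6)*(-1/277)) = 113*(108/277) = 12204/277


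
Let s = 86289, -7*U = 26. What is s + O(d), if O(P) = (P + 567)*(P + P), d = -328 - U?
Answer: -3485299/49 ≈ -71129.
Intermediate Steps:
U = -26/7 (U = -⅐*26 = -26/7 ≈ -3.7143)
d = -2270/7 (d = -328 - 1*(-26/7) = -328 + 26/7 = -2270/7 ≈ -324.29)
O(P) = 2*P*(567 + P) (O(P) = (567 + P)*(2*P) = 2*P*(567 + P))
s + O(d) = 86289 + 2*(-2270/7)*(567 - 2270/7) = 86289 + 2*(-2270/7)*(1699/7) = 86289 - 7713460/49 = -3485299/49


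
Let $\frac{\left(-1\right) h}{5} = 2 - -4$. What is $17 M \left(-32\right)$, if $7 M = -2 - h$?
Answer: $-2176$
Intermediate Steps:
$h = -30$ ($h = - 5 \left(2 - -4\right) = - 5 \left(2 + 4\right) = \left(-5\right) 6 = -30$)
$M = 4$ ($M = \frac{-2 - -30}{7} = \frac{-2 + 30}{7} = \frac{1}{7} \cdot 28 = 4$)
$17 M \left(-32\right) = 17 \cdot 4 \left(-32\right) = 68 \left(-32\right) = -2176$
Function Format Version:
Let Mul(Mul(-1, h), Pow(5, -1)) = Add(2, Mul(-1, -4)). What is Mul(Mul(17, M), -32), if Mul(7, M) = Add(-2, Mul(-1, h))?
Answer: -2176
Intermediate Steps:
h = -30 (h = Mul(-5, Add(2, Mul(-1, -4))) = Mul(-5, Add(2, 4)) = Mul(-5, 6) = -30)
M = 4 (M = Mul(Rational(1, 7), Add(-2, Mul(-1, -30))) = Mul(Rational(1, 7), Add(-2, 30)) = Mul(Rational(1, 7), 28) = 4)
Mul(Mul(17, M), -32) = Mul(Mul(17, 4), -32) = Mul(68, -32) = -2176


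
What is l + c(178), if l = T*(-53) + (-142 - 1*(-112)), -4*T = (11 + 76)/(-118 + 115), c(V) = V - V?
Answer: -1657/4 ≈ -414.25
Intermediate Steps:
c(V) = 0
T = 29/4 (T = -(11 + 76)/(4*(-118 + 115)) = -87/(4*(-3)) = -87*(-1)/(4*3) = -1/4*(-29) = 29/4 ≈ 7.2500)
l = -1657/4 (l = (29/4)*(-53) + (-142 - 1*(-112)) = -1537/4 + (-142 + 112) = -1537/4 - 30 = -1657/4 ≈ -414.25)
l + c(178) = -1657/4 + 0 = -1657/4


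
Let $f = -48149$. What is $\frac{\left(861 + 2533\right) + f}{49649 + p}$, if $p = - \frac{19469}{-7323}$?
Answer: $- \frac{327740865}{363599096} \approx -0.90138$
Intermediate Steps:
$p = \frac{19469}{7323}$ ($p = \left(-19469\right) \left(- \frac{1}{7323}\right) = \frac{19469}{7323} \approx 2.6586$)
$\frac{\left(861 + 2533\right) + f}{49649 + p} = \frac{\left(861 + 2533\right) - 48149}{49649 + \frac{19469}{7323}} = \frac{3394 - 48149}{\frac{363599096}{7323}} = \left(-44755\right) \frac{7323}{363599096} = - \frac{327740865}{363599096}$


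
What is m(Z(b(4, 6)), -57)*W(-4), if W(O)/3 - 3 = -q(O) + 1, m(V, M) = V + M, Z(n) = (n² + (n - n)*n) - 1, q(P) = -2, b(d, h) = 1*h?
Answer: -396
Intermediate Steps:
b(d, h) = h
Z(n) = -1 + n² (Z(n) = (n² + 0*n) - 1 = (n² + 0) - 1 = n² - 1 = -1 + n²)
m(V, M) = M + V
W(O) = 18 (W(O) = 9 + 3*(-1*(-2) + 1) = 9 + 3*(2 + 1) = 9 + 3*3 = 9 + 9 = 18)
m(Z(b(4, 6)), -57)*W(-4) = (-57 + (-1 + 6²))*18 = (-57 + (-1 + 36))*18 = (-57 + 35)*18 = -22*18 = -396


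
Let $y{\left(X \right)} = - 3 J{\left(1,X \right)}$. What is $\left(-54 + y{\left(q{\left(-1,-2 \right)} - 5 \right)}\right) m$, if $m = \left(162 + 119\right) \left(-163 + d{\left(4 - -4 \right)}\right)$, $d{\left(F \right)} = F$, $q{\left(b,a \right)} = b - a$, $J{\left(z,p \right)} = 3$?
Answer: $2743965$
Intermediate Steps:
$m = -43555$ ($m = \left(162 + 119\right) \left(-163 + \left(4 - -4\right)\right) = 281 \left(-163 + \left(4 + 4\right)\right) = 281 \left(-163 + 8\right) = 281 \left(-155\right) = -43555$)
$y{\left(X \right)} = -9$ ($y{\left(X \right)} = \left(-3\right) 3 = -9$)
$\left(-54 + y{\left(q{\left(-1,-2 \right)} - 5 \right)}\right) m = \left(-54 - 9\right) \left(-43555\right) = \left(-63\right) \left(-43555\right) = 2743965$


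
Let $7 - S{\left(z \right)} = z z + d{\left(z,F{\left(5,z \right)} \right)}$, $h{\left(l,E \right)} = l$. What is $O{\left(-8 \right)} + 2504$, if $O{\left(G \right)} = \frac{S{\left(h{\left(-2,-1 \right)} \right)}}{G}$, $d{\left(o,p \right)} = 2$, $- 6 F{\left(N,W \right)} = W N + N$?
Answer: $\frac{20031}{8} \approx 2503.9$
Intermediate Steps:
$F{\left(N,W \right)} = - \frac{N}{6} - \frac{N W}{6}$ ($F{\left(N,W \right)} = - \frac{W N + N}{6} = - \frac{N W + N}{6} = - \frac{N + N W}{6} = - \frac{N}{6} - \frac{N W}{6}$)
$S{\left(z \right)} = 5 - z^{2}$ ($S{\left(z \right)} = 7 - \left(z z + 2\right) = 7 - \left(z^{2} + 2\right) = 7 - \left(2 + z^{2}\right) = 5 - z^{2}$)
$O{\left(G \right)} = \frac{1}{G}$ ($O{\left(G \right)} = \frac{5 - \left(-2\right)^{2}}{G} = \frac{5 - 4}{G} = 1 \frac{1}{G} = \frac{1}{G}$)
$O{\left(-8 \right)} + 2504 = \frac{1}{-8} + 2504 = - \frac{1}{8} + 2504 = \frac{20031}{8}$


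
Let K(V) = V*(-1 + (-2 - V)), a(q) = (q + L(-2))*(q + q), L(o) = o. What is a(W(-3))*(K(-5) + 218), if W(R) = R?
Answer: 6240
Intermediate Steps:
a(q) = 2*q*(-2 + q) (a(q) = (q - 2)*(q + q) = (-2 + q)*(2*q) = 2*q*(-2 + q))
K(V) = V*(-3 - V)
a(W(-3))*(K(-5) + 218) = (2*(-3)*(-2 - 3))*(-1*(-5)*(3 - 5) + 218) = (2*(-3)*(-5))*(-1*(-5)*(-2) + 218) = 30*(-10 + 218) = 30*208 = 6240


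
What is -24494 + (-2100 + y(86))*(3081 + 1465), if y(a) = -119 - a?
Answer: -10503024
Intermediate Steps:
-24494 + (-2100 + y(86))*(3081 + 1465) = -24494 + (-2100 + (-119 - 1*86))*(3081 + 1465) = -24494 + (-2100 + (-119 - 86))*4546 = -24494 + (-2100 - 205)*4546 = -24494 - 2305*4546 = -24494 - 10478530 = -10503024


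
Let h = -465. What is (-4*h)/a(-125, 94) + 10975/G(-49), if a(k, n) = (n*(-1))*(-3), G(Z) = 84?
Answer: 541865/3948 ≈ 137.25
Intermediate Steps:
a(k, n) = 3*n (a(k, n) = -n*(-3) = 3*n)
(-4*h)/a(-125, 94) + 10975/G(-49) = (-4*(-465))/((3*94)) + 10975/84 = 1860/282 + 10975*(1/84) = 1860*(1/282) + 10975/84 = 310/47 + 10975/84 = 541865/3948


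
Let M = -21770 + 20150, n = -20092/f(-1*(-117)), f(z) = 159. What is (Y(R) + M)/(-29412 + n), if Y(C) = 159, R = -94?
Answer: 232299/4696600 ≈ 0.049461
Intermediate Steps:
n = -20092/159 ≈ -126.36
M = -1620
(Y(R) + M)/(-29412 + n) = (159 - 1620)/(-29412 - 20092/159) = -1461/(-4696600/159) = -1461*(-159/4696600) = 232299/4696600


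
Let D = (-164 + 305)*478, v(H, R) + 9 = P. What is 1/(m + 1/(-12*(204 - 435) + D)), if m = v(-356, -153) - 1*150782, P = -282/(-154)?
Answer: -5403090/814727450143 ≈ -6.6318e-6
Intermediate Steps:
P = 141/77 (P = -282*(-1/154) = 141/77 ≈ 1.8312)
v(H, R) = -552/77 (v(H, R) = -9 + 141/77 = -552/77)
m = -11610766/77 (m = -552/77 - 1*150782 = -552/77 - 150782 = -11610766/77 ≈ -1.5079e+5)
D = 67398 (D = 141*478 = 67398)
1/(m + 1/(-12*(204 - 435) + D)) = 1/(-11610766/77 + 1/(-12*(204 - 435) + 67398)) = 1/(-11610766/77 + 1/(-12*(-231) + 67398)) = 1/(-11610766/77 + 1/(2772 + 67398)) = 1/(-11610766/77 + 1/70170) = 1/(-814727450143/5403090) = -5403090/814727450143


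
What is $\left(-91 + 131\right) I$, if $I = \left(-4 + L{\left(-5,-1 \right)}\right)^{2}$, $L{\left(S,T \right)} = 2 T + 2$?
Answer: $640$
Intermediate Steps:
$L{\left(S,T \right)} = 2 + 2 T$
$I = 16$ ($I = \left(-4 + \left(2 + 2 \left(-1\right)\right)\right)^{2} = \left(-4 + \left(2 - 2\right)\right)^{2} = \left(-4 + 0\right)^{2} = \left(-4\right)^{2} = 16$)
$\left(-91 + 131\right) I = \left(-91 + 131\right) 16 = 40 \cdot 16 = 640$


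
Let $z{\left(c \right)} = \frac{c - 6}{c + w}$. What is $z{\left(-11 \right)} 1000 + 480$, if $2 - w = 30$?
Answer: $\frac{35720}{39} \approx 915.9$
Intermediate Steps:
$w = -28$ ($w = 2 - 30 = -28$)
$z{\left(c \right)} = \frac{-6 + c}{-28 + c}$ ($z{\left(c \right)} = \frac{c - 6}{c - 28} = \frac{-6 + c}{-28 + c}$)
$z{\left(-11 \right)} 1000 + 480 = \frac{-6 - 11}{-28 - 11} \cdot 1000 + 480 = \frac{1}{-39} \left(-17\right) 1000 + 480 = \left(- \frac{1}{39}\right) \left(-17\right) 1000 + 480 = \frac{17}{39} \cdot 1000 + 480 = \frac{17000}{39} + 480 = \frac{35720}{39}$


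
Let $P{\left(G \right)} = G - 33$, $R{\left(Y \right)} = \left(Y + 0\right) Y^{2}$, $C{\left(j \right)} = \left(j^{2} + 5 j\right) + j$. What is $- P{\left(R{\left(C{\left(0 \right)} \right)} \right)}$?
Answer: $33$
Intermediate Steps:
$C{\left(j \right)} = j^{2} + 6 j$
$R{\left(Y \right)} = Y^{3}$ ($R{\left(Y \right)} = Y Y^{2} = Y^{3}$)
$P{\left(G \right)} = -33 + G$ ($P{\left(G \right)} = G - 33 = -33 + G$)
$- P{\left(R{\left(C{\left(0 \right)} \right)} \right)} = - (-33 + \left(0 \left(6 + 0\right)\right)^{3}) = - (-33 + \left(0 \cdot 6\right)^{3}) = - (-33 + 0^{3}) = - (-33 + 0) = \left(-1\right) \left(-33\right) = 33$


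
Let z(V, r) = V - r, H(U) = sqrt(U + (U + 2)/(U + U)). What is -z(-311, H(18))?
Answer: 311 + sqrt(167)/3 ≈ 315.31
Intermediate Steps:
H(U) = sqrt(U + (2 + U)/(2*U)) (H(U) = sqrt(U + (2 + U)/((2*U))) = sqrt(U + (2 + U)*(1/(2*U))) = sqrt(U + (2 + U)/(2*U)))
-z(-311, H(18)) = -(-311 - sqrt(2 + 4*18 + 4/18)/2) = -(-311 - sqrt(2 + 72 + 4*(1/18))/2) = -(-311 - sqrt(2 + 72 + 2/9)/2) = -(-311 - sqrt(668/9)/2) = -(-311 - 2*sqrt(167)/3/2) = -(-311 - sqrt(167)/3) = 311 + sqrt(167)/3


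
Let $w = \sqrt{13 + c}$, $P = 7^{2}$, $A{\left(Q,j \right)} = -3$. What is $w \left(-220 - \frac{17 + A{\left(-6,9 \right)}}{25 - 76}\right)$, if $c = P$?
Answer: $- \frac{11206 \sqrt{62}}{51} \approx -1730.1$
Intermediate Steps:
$P = 49$
$c = 49$
$w = \sqrt{62}$ ($w = \sqrt{13 + 49} = \sqrt{62} \approx 7.874$)
$w \left(-220 - \frac{17 + A{\left(-6,9 \right)}}{25 - 76}\right) = \sqrt{62} \left(-220 - \frac{17 - 3}{25 - 76}\right) = \sqrt{62} \left(-220 - \frac{14}{-51}\right) = \sqrt{62} \left(-220 - 14 \left(- \frac{1}{51}\right)\right) = \sqrt{62} \left(-220 - - \frac{14}{51}\right) = \sqrt{62} \left(-220 + \frac{14}{51}\right) = \sqrt{62} \left(- \frac{11206}{51}\right) = - \frac{11206 \sqrt{62}}{51}$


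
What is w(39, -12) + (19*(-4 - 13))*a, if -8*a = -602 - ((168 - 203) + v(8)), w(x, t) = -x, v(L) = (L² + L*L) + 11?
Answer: -114175/4 ≈ -28544.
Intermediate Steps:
v(L) = 11 + 2*L² (v(L) = (L² + L²) + 11 = 2*L² + 11 = 11 + 2*L²)
a = 353/4 (a = -(-602 - ((168 - 203) + (11 + 2*8²)))/8 = -(-602 - (-35 + (11 + 2*64)))/8 = -(-602 - (-35 + (11 + 128)))/8 = -(-602 - (-35 + 139))/8 = -(-602 - 1*104)/8 = -(-602 - 104)/8 = -⅛*(-706) = 353/4 ≈ 88.250)
w(39, -12) + (19*(-4 - 13))*a = -1*39 + (19*(-4 - 13))*(353/4) = -39 + (19*(-17))*(353/4) = -39 - 323*353/4 = -39 - 114019/4 = -114175/4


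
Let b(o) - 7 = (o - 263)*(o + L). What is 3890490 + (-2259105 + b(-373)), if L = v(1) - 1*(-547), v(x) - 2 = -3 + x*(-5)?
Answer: 1524544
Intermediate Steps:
v(x) = -1 - 5*x (v(x) = 2 + (-3 + x*(-5)) = 2 + (-3 - 5*x) = -1 - 5*x)
L = 541 (L = (-1 - 5*1) - 1*(-547) = (-1 - 5) + 547 = -6 + 547 = 541)
b(o) = 7 + (-263 + o)*(541 + o) (b(o) = 7 + (o - 263)*(o + 541) = 7 + (-263 + o)*(541 + o))
3890490 + (-2259105 + b(-373)) = 3890490 + (-2259105 + (-142276 + (-373)² + 278*(-373))) = 3890490 + (-2259105 + (-142276 + 139129 - 103694)) = 3890490 + (-2259105 - 106841) = 3890490 - 2365946 = 1524544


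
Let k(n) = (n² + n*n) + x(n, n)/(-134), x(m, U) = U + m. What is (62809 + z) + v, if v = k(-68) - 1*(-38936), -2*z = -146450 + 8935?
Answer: 24086703/134 ≈ 1.7975e+5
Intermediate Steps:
z = 137515/2 (z = -(-146450 + 8935)/2 = -½*(-137515) = 137515/2 ≈ 68758.)
k(n) = 2*n² - n/67 (k(n) = (n² + n*n) + (n + n)/(-134) = (n² + n²) + (2*n)*(-1/134) = 2*n² - n/67)
v = 3228396/67 (v = (1/67)*(-68)*(-1 + 134*(-68)) - 1*(-38936) = (1/67)*(-68)*(-1 - 9112) + 38936 = (1/67)*(-68)*(-9113) + 38936 = 619684/67 + 38936 = 3228396/67 ≈ 48185.)
(62809 + z) + v = (62809 + 137515/2) + 3228396/67 = 263133/2 + 3228396/67 = 24086703/134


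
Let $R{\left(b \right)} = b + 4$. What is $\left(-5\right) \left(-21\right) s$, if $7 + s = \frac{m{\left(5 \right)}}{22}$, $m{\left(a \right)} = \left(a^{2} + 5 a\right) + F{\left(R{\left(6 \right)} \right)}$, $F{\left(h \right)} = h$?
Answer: $- \frac{4935}{11} \approx -448.64$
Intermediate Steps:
$R{\left(b \right)} = 4 + b$
$m{\left(a \right)} = 10 + a^{2} + 5 a$ ($m{\left(a \right)} = \left(a^{2} + 5 a\right) + \left(4 + 6\right) = \left(a^{2} + 5 a\right) + 10 = 10 + a^{2} + 5 a$)
$s = - \frac{47}{11}$ ($s = -7 + \frac{10 + 5^{2} + 5 \cdot 5}{22} = -7 + \left(10 + 25 + 25\right) \frac{1}{22} = -7 + 60 \cdot \frac{1}{22} = -7 + \frac{30}{11} = - \frac{47}{11} \approx -4.2727$)
$\left(-5\right) \left(-21\right) s = \left(-5\right) \left(-21\right) \left(- \frac{47}{11}\right) = 105 \left(- \frac{47}{11}\right) = - \frac{4935}{11}$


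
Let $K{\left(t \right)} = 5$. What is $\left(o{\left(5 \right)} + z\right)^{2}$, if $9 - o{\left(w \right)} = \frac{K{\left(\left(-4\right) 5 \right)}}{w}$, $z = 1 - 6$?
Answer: $9$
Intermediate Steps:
$z = -5$
$o{\left(w \right)} = 9 - \frac{5}{w}$
$\left(o{\left(5 \right)} + z\right)^{2} = \left(\left(9 - \frac{5}{5}\right) - 5\right)^{2} = \left(\left(9 - 1\right) - 5\right)^{2} = \left(8 - 5\right)^{2} = 3^{2} = 9$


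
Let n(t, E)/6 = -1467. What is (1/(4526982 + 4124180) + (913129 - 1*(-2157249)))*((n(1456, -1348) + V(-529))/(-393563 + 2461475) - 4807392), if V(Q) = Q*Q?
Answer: -12574437698096393396381105/851897224464 ≈ -1.4761e+13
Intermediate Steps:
V(Q) = Q**2
n(t, E) = -8802 (n(t, E) = 6*(-1467) = -8802)
(1/(4526982 + 4124180) + (913129 - 1*(-2157249)))*((n(1456, -1348) + V(-529))/(-393563 + 2461475) - 4807392) = (1/(4526982 + 4124180) + (913129 - 1*(-2157249)))*((-8802 + (-529)**2)/(-393563 + 2461475) - 4807392) = (1/8651162 + (913129 + 2157249))*((-8802 + 279841)/2067912 - 4807392) = (1/8651162 + 3070378)*(271039*(1/2067912) - 4807392) = 26562337479237*(271039/2067912 - 4807392)/8651162 = (26562337479237/8651162)*(-9941263334465/2067912) = -12574437698096393396381105/851897224464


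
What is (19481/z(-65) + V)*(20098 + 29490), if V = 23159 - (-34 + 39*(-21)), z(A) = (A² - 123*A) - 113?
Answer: 14416856350820/12107 ≈ 1.1908e+9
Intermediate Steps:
z(A) = -113 + A² - 123*A
V = 24012 (V = 23159 - (-34 - 819) = 23159 - 1*(-853) = 23159 + 853 = 24012)
(19481/z(-65) + V)*(20098 + 29490) = (19481/(-113 + (-65)² - 123*(-65)) + 24012)*(20098 + 29490) = (19481/(-113 + 4225 + 7995) + 24012)*49588 = (19481/12107 + 24012)*49588 = (290732765/12107)*49588 = 14416856350820/12107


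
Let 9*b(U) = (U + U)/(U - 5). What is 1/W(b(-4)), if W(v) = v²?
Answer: 6561/64 ≈ 102.52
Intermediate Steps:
b(U) = 2*U/(9*(-5 + U)) (b(U) = ((U + U)/(U - 5))/9 = ((2*U)/(-5 + U))/9 = (2*U/(-5 + U))/9 = 2*U/(9*(-5 + U)))
1/W(b(-4)) = 1/(((2/9)*(-4)/(-5 - 4))²) = 1/(((2/9)*(-4)/(-9))²) = 1/(((2/9)*(-4)*(-⅑))²) = 1/((8/81)²) = 1/(64/6561) = 6561/64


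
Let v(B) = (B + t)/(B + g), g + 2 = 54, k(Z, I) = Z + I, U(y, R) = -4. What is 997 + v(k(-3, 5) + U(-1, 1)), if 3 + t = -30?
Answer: 9963/10 ≈ 996.30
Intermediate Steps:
k(Z, I) = I + Z
g = 52 (g = -2 + 54 = 52)
t = -33 (t = -3 - 30 = -33)
v(B) = (-33 + B)/(52 + B) (v(B) = (B - 33)/(B + 52) = (-33 + B)/(52 + B))
997 + v(k(-3, 5) + U(-1, 1)) = 997 + (-33 + ((5 - 3) - 4))/(52 + ((5 - 3) - 4)) = 997 + (-33 + (2 - 4))/(52 + (2 - 4)) = 997 + (-33 - 2)/(52 - 2) = 997 - 35/50 = 997 + (1/50)*(-35) = 997 - 7/10 = 9963/10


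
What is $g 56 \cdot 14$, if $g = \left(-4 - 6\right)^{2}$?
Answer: $78400$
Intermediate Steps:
$g = 100$ ($g = \left(-4 - 6\right)^{2} = \left(-10\right)^{2} = 100$)
$g 56 \cdot 14 = 100 \cdot 56 \cdot 14 = 100 \cdot 784 = 78400$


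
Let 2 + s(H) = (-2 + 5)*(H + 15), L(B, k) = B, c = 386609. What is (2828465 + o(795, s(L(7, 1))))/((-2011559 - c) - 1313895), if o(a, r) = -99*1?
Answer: -2828366/3712063 ≈ -0.76194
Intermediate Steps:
s(H) = 43 + 3*H (s(H) = -2 + (-2 + 5)*(H + 15) = -2 + 3*(15 + H) = -2 + (45 + 3*H) = 43 + 3*H)
o(a, r) = -99
(2828465 + o(795, s(L(7, 1))))/((-2011559 - c) - 1313895) = (2828465 - 99)/((-2011559 - 1*386609) - 1313895) = 2828366/((-2011559 - 386609) - 1313895) = 2828366/(-2398168 - 1313895) = 2828366/(-3712063) = 2828366*(-1/3712063) = -2828366/3712063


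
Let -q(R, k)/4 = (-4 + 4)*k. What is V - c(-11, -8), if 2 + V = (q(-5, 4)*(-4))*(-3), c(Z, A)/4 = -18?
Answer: 70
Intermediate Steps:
q(R, k) = 0 (q(R, k) = -4*(-4 + 4)*k = -0*k = -4*0 = 0)
c(Z, A) = -72 (c(Z, A) = 4*(-18) = -72)
V = -2 (V = -2 + (0*(-4))*(-3) = -2 + 0*(-3) = -2 + 0 = -2)
V - c(-11, -8) = -2 - 1*(-72) = -2 + 72 = 70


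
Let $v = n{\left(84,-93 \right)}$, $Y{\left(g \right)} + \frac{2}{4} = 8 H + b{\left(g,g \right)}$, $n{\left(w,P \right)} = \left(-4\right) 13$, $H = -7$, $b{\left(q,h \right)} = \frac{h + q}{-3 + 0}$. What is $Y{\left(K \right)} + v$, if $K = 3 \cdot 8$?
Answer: $- \frac{249}{2} \approx -124.5$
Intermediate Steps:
$b{\left(q,h \right)} = - \frac{h}{3} - \frac{q}{3}$ ($b{\left(q,h \right)} = \frac{h + q}{-3} = \left(h + q\right) \left(- \frac{1}{3}\right) = - \frac{h}{3} - \frac{q}{3}$)
$K = 24$
$n{\left(w,P \right)} = -52$
$Y{\left(g \right)} = - \frac{113}{2} - \frac{2 g}{3}$ ($Y{\left(g \right)} = - \frac{1}{2} + \left(8 \left(-7\right) - \frac{2 g}{3}\right) = - \frac{1}{2} - \left(56 + \frac{2 g}{3}\right) = - \frac{113}{2} - \frac{2 g}{3}$)
$v = -52$
$Y{\left(K \right)} + v = \left(- \frac{113}{2} - 16\right) - 52 = - \frac{145}{2} - 52 = - \frac{249}{2}$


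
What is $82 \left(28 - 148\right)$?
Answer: $-9840$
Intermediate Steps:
$82 \left(28 - 148\right) = 82 \left(-120\right) = -9840$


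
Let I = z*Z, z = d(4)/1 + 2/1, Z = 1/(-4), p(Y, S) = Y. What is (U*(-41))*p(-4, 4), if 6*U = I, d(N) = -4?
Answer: 41/3 ≈ 13.667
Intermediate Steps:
Z = -1/4 ≈ -0.25000
z = -2 (z = -4/1 + 2/1 = -4*1 + 2*1 = -4 + 2 = -2)
I = 1/2 (I = -2*(-1/4) = 1/2 ≈ 0.50000)
U = 1/12 (U = (1/6)*(1/2) = 1/12 ≈ 0.083333)
(U*(-41))*p(-4, 4) = ((1/12)*(-41))*(-4) = -41/12*(-4) = 41/3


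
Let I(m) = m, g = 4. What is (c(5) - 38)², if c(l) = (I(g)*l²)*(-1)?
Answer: 19044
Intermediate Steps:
c(l) = -4*l² (c(l) = (4*l²)*(-1) = -4*l²)
(c(5) - 38)² = (-4*5² - 38)² = (-4*25 - 38)² = (-100 - 38)² = (-138)² = 19044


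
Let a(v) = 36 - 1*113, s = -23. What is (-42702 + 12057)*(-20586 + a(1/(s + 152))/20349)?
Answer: 203767161765/323 ≈ 6.3086e+8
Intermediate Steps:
a(v) = -77 (a(v) = 36 - 113 = -77)
(-42702 + 12057)*(-20586 + a(1/(s + 152))/20349) = (-42702 + 12057)*(-20586 - 77/20349) = -30645*(-20586 - 77*1/20349) = -30645*(-20586 - 11/2907) = -30645*(-59843513/2907) = 203767161765/323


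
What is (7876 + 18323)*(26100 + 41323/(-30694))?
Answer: 20987287345323/30694 ≈ 6.8376e+8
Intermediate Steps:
(7876 + 18323)*(26100 + 41323/(-30694)) = 26199*(26100 + 41323*(-1/30694)) = 26199*(26100 - 41323/30694) = 26199*(801072077/30694) = 20987287345323/30694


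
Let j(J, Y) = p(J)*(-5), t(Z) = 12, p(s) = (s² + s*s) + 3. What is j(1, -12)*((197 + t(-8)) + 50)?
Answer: -6475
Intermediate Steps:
p(s) = 3 + 2*s² (p(s) = (s² + s²) + 3 = 2*s² + 3 = 3 + 2*s²)
j(J, Y) = -15 - 10*J² (j(J, Y) = (3 + 2*J²)*(-5) = -15 - 10*J²)
j(1, -12)*((197 + t(-8)) + 50) = (-15 - 10*1²)*((197 + 12) + 50) = (-15 - 10*1)*(209 + 50) = (-15 - 10)*259 = -25*259 = -6475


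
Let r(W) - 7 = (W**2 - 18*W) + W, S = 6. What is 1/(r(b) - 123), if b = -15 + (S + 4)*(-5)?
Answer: 1/5214 ≈ 0.00019179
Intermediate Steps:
b = -65 (b = -15 + (6 + 4)*(-5) = -15 + 10*(-5) = -15 - 50 = -65)
r(W) = 7 + W**2 - 17*W (r(W) = 7 + ((W**2 - 18*W) + W) = 7 + (W**2 - 17*W) = 7 + W**2 - 17*W)
1/(r(b) - 123) = 1/((7 + (-65)**2 - 17*(-65)) - 123) = 1/((7 + 4225 + 1105) - 123) = 1/(5337 - 123) = 1/5214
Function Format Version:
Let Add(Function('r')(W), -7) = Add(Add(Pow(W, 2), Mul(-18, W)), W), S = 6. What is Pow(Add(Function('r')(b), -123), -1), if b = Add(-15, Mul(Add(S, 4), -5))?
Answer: Rational(1, 5214) ≈ 0.00019179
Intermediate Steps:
b = -65 (b = Add(-15, Mul(Add(6, 4), -5)) = Add(-15, Mul(10, -5)) = Add(-15, -50) = -65)
Function('r')(W) = Add(7, Pow(W, 2), Mul(-17, W)) (Function('r')(W) = Add(7, Add(Add(Pow(W, 2), Mul(-18, W)), W)) = Add(7, Add(Pow(W, 2), Mul(-17, W))) = Add(7, Pow(W, 2), Mul(-17, W)))
Pow(Add(Function('r')(b), -123), -1) = Pow(Add(Add(7, Pow(-65, 2), Mul(-17, -65)), -123), -1) = Pow(Add(Add(7, 4225, 1105), -123), -1) = Pow(Add(5337, -123), -1) = Pow(5214, -1) = Rational(1, 5214)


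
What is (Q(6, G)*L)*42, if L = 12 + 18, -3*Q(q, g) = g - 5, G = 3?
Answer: 840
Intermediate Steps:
Q(q, g) = 5/3 - g/3 (Q(q, g) = -(g - 5)/3 = -(-5 + g)/3 = 5/3 - g/3)
L = 30
(Q(6, G)*L)*42 = ((5/3 - 1/3*3)*30)*42 = ((5/3 - 1)*30)*42 = ((2/3)*30)*42 = 20*42 = 840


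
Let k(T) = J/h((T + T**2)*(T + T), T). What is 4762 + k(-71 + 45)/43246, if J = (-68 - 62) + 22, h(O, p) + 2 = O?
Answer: 1740274438153/365450323 ≈ 4762.0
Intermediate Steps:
h(O, p) = -2 + O
J = -108 (J = -130 + 22 = -108)
k(T) = -108/(-2 + 2*T*(T + T**2)) (k(T) = -108/(-2 + (T + T**2)*(T + T)) = -108/(-2 + (T + T**2)*(2*T)) = -108/(-2 + 2*T*(T + T**2)))
4762 + k(-71 + 45)/43246 = 4762 - 54/(-1 + (-71 + 45)**2*(1 + (-71 + 45)))/43246 = 4762 - 54/(-1 + (-26)**2*(1 - 26))*(1/43246) = 4762 - 54/(-1 + 676*(-25))*(1/43246) = 4762 - 54/(-1 - 16900)*(1/43246) = 4762 - 54/(-16901)*(1/43246) = 4762 - 54*(-1/16901)*(1/43246) = 4762 + (54/16901)*(1/43246) = 4762 + 27/365450323 = 1740274438153/365450323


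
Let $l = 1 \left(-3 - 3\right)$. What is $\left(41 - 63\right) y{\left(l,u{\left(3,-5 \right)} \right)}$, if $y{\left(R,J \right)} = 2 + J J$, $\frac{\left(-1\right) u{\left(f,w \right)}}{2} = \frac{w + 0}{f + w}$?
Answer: $-594$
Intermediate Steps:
$u{\left(f,w \right)} = - \frac{2 w}{f + w}$ ($u{\left(f,w \right)} = - 2 \frac{w + 0}{f + w} = - 2 \frac{w}{f + w} = - \frac{2 w}{f + w}$)
$l = -6$ ($l = 1 \left(-6\right) = -6$)
$y{\left(R,J \right)} = 2 + J^{2}$
$\left(41 - 63\right) y{\left(l,u{\left(3,-5 \right)} \right)} = \left(41 - 63\right) \left(2 + \left(\left(-2\right) \left(-5\right) \frac{1}{3 - 5}\right)^{2}\right) = - 22 \left(2 + \left(\left(-2\right) \left(-5\right) \frac{1}{-2}\right)^{2}\right) = - 22 \left(2 + \left(\left(-2\right) \left(-5\right) \left(- \frac{1}{2}\right)\right)^{2}\right) = - 22 \left(2 + \left(-5\right)^{2}\right) = - 22 \left(2 + 25\right) = \left(-22\right) 27 = -594$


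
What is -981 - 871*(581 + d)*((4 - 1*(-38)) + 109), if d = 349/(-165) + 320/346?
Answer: -2176788408673/28545 ≈ -7.6258e+7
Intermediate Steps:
d = -33977/28545 (d = 349*(-1/165) + 320*(1/346) = -349/165 + 160/173 = -33977/28545 ≈ -1.1903)
-981 - 871*(581 + d)*((4 - 1*(-38)) + 109) = -981 - 871*(581 - 33977/28545)*((4 - 1*(-38)) + 109) = -981 - 14415631828*((4 + 38) + 109)/28545 = -981 - 14415631828*(42 + 109)/28545 = -981 - 14415631828*151/28545 = -981 - 871*2499150868/28545 = -981 - 2176760406028/28545 = -2176788408673/28545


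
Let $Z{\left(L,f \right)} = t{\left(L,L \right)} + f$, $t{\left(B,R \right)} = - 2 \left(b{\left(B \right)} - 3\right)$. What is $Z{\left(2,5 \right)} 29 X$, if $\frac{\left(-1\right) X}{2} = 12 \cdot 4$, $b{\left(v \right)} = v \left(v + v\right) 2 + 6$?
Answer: $91872$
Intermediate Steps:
$b{\left(v \right)} = 6 + 4 v^{2}$ ($b{\left(v \right)} = v 2 v 2 + 6 = v 4 v + 6 = 4 v^{2} + 6 = 6 + 4 v^{2}$)
$t{\left(B,R \right)} = -6 - 8 B^{2}$ ($t{\left(B,R \right)} = - 2 \left(\left(6 + 4 B^{2}\right) - 3\right) = - 2 \left(3 + 4 B^{2}\right) = -6 - 8 B^{2}$)
$X = -96$ ($X = - 2 \cdot 12 \cdot 4 = \left(-2\right) 48 = -96$)
$Z{\left(L,f \right)} = -6 + f - 8 L^{2}$ ($Z{\left(L,f \right)} = \left(-6 - 8 L^{2}\right) + f = -6 + f - 8 L^{2}$)
$Z{\left(2,5 \right)} 29 X = \left(-6 + 5 - 8 \cdot 2^{2}\right) 29 \left(-96\right) = \left(-6 + 5 - 32\right) 29 \left(-96\right) = \left(-33\right) 29 \left(-96\right) = \left(-957\right) \left(-96\right) = 91872$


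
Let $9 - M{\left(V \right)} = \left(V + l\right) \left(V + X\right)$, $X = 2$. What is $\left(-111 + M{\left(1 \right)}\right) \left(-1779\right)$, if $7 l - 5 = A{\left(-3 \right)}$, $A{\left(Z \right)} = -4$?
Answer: $\frac{1312902}{7} \approx 1.8756 \cdot 10^{5}$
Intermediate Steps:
$l = \frac{1}{7}$ ($l = \frac{5}{7} + \frac{1}{7} \left(-4\right) = \frac{5}{7} - \frac{4}{7} = \frac{1}{7} \approx 0.14286$)
$M{\left(V \right)} = 9 - \left(2 + V\right) \left(\frac{1}{7} + V\right)$ ($M{\left(V \right)} = 9 - \left(V + \frac{1}{7}\right) \left(V + 2\right) = 9 - \left(\frac{1}{7} + V\right) \left(2 + V\right) = 9 - \left(2 + V\right) \left(\frac{1}{7} + V\right)$)
$\left(-111 + M{\left(1 \right)}\right) \left(-1779\right) = \left(-111 - - \frac{39}{7}\right) \left(-1779\right) = \left(-111 + \frac{39}{7}\right) \left(-1779\right) = \left(- \frac{738}{7}\right) \left(-1779\right) = \frac{1312902}{7}$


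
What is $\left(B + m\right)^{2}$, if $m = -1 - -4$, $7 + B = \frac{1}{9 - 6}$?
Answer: $\frac{121}{9} \approx 13.444$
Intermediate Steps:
$B = - \frac{20}{3}$ ($B = -7 + \frac{1}{9 - 6} = -7 + \frac{1}{3} = - \frac{20}{3} \approx -6.6667$)
$m = 3$ ($m = -1 + 4 = 3$)
$\left(B + m\right)^{2} = \left(- \frac{20}{3} + 3\right)^{2} = \left(- \frac{11}{3}\right)^{2} = \frac{121}{9}$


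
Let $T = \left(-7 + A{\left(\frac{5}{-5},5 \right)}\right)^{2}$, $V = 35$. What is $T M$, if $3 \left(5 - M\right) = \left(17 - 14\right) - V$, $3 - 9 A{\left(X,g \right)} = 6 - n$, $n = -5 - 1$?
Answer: $\frac{3008}{3} \approx 1002.7$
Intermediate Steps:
$n = -6$ ($n = -5 - 1 = -6$)
$A{\left(X,g \right)} = -1$ ($A{\left(X,g \right)} = \frac{1}{3} - \frac{6 - -6}{9} = \frac{1}{3} - \frac{6 + 6}{9} = \frac{1}{3} - \frac{4}{3} = -1$)
$T = 64$ ($T = \left(-7 - 1\right)^{2} = \left(-8\right)^{2} = 64$)
$M = \frac{47}{3}$ ($M = 5 - \frac{\left(17 - 14\right) - 35}{3} = 5 - \frac{3 - 35}{3} = 5 - - \frac{32}{3} = 5 + \frac{32}{3} = \frac{47}{3} \approx 15.667$)
$T M = 64 \cdot \frac{47}{3} = \frac{3008}{3}$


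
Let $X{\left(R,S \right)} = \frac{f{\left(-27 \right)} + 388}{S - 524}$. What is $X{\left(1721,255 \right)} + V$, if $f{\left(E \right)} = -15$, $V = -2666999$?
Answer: $- \frac{717423104}{269} \approx -2.667 \cdot 10^{6}$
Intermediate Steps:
$X{\left(R,S \right)} = \frac{373}{-524 + S}$ ($X{\left(R,S \right)} = \frac{-15 + 388}{S - 524} = \frac{373}{-524 + S}$)
$X{\left(1721,255 \right)} + V = \frac{373}{-524 + 255} - 2666999 = \frac{373}{-269} - 2666999 = 373 \left(- \frac{1}{269}\right) - 2666999 = - \frac{373}{269} - 2666999 = - \frac{717423104}{269}$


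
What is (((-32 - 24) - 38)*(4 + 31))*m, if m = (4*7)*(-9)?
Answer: 829080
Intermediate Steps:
m = -252 (m = 28*(-9) = -252)
(((-32 - 24) - 38)*(4 + 31))*m = (((-32 - 24) - 38)*(4 + 31))*(-252) = ((-56 - 38)*35)*(-252) = -94*35*(-252) = -3290*(-252) = 829080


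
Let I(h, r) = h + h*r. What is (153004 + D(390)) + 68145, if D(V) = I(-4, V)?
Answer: 219585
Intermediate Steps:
D(V) = -4 - 4*V (D(V) = -4*(1 + V) = -4 - 4*V)
(153004 + D(390)) + 68145 = (153004 + (-4 - 4*390)) + 68145 = (153004 + (-4 - 1560)) + 68145 = (153004 - 1564) + 68145 = 151440 + 68145 = 219585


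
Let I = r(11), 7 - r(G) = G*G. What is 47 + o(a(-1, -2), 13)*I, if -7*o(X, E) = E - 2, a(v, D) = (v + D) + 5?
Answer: 1583/7 ≈ 226.14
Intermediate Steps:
a(v, D) = 5 + D + v (a(v, D) = (D + v) + 5 = 5 + D + v)
r(G) = 7 - G² (r(G) = 7 - G*G = 7 - G²)
o(X, E) = 2/7 - E/7 (o(X, E) = -(E - 2)/7 = -(-2 + E)/7 = 2/7 - E/7)
I = -114 (I = 7 - 1*11² = 7 - 1*121 = 7 - 121 = -114)
47 + o(a(-1, -2), 13)*I = 47 + (2/7 - ⅐*13)*(-114) = 47 + (2/7 - 13/7)*(-114) = 47 - 11/7*(-114) = 47 + 1254/7 = 1583/7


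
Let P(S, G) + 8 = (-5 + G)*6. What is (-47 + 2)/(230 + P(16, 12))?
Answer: -15/88 ≈ -0.17045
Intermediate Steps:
P(S, G) = -38 + 6*G (P(S, G) = -8 + (-5 + G)*6 = -8 + (-30 + 6*G) = -38 + 6*G)
(-47 + 2)/(230 + P(16, 12)) = (-47 + 2)/(230 + (-38 + 6*12)) = -45/(230 + (-38 + 72)) = -45/(230 + 34) = -45/264 = -45*1/264 = -15/88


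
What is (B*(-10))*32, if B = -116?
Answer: 37120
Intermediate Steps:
(B*(-10))*32 = -116*(-10)*32 = 1160*32 = 37120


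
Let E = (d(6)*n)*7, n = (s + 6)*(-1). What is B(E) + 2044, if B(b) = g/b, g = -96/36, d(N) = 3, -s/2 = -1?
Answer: 128773/63 ≈ 2044.0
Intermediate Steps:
s = 2 (s = -2*(-1) = 2)
n = -8 (n = (2 + 6)*(-1) = 8*(-1) = -8)
E = -168 (E = (3*(-8))*7 = -24*7 = -168)
g = -8/3 (g = -96*1/36 = -8/3 ≈ -2.6667)
B(b) = -8/(3*b)
B(E) + 2044 = -8/3/(-168) + 2044 = -8/3*(-1/168) + 2044 = 1/63 + 2044 = 128773/63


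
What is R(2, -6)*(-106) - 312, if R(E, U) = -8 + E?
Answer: 324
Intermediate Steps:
R(2, -6)*(-106) - 312 = (-8 + 2)*(-106) - 312 = -6*(-106) - 312 = 636 - 312 = 324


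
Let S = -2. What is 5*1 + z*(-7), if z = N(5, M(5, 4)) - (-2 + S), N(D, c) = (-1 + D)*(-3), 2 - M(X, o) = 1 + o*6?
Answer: 61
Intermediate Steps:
M(X, o) = 1 - 6*o (M(X, o) = 2 - (1 + o*6) = 2 - (1 + 6*o) = 2 + (-1 - 6*o) = 1 - 6*o)
N(D, c) = 3 - 3*D
z = -8 (z = (3 - 3*5) - (-2 - 2) = (3 - 15) - 1*(-4) = -12 + 4 = -8)
5*1 + z*(-7) = 5*1 - 8*(-7) = 5 + 56 = 61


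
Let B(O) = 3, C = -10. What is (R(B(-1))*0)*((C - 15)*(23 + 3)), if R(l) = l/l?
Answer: 0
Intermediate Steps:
R(l) = 1
(R(B(-1))*0)*((C - 15)*(23 + 3)) = (1*0)*((-10 - 15)*(23 + 3)) = 0*(-25*26) = 0*(-650) = 0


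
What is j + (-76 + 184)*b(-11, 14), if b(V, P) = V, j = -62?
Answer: -1250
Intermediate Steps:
j + (-76 + 184)*b(-11, 14) = -62 + (-76 + 184)*(-11) = -62 + 108*(-11) = -62 - 1188 = -1250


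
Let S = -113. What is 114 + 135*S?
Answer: -15141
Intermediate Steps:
114 + 135*S = 114 + 135*(-113) = 114 - 15255 = -15141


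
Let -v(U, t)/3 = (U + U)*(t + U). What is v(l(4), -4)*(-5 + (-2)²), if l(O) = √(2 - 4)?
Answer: -12 - 24*I*√2 ≈ -12.0 - 33.941*I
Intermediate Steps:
l(O) = I*√2 (l(O) = √(-2) = I*√2)
v(U, t) = -6*U*(U + t) (v(U, t) = -3*(U + U)*(t + U) = -3*2*U*(U + t) = -6*U*(U + t))
v(l(4), -4)*(-5 + (-2)²) = (-6*I*√2*(I*√2 - 4))*(-5 + (-2)²) = (-6*I*√2*(-4 + I*√2))*(-5 + 4) = -6*I*√2*(-4 + I*√2)*(-1) = 6*I*√2*(-4 + I*√2)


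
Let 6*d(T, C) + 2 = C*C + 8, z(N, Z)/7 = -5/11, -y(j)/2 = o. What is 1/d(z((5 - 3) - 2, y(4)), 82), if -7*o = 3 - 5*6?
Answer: 3/3365 ≈ 0.00089153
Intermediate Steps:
o = 27/7 (o = -(3 - 5*6)/7 = -(3 - 30)/7 = -⅐*(-27) = 27/7 ≈ 3.8571)
y(j) = -54/7 (y(j) = -2*27/7 = -54/7)
z(N, Z) = -35/11 (z(N, Z) = 7*(-5/11) = -35/11)
d(T, C) = 1 + C²/6 (d(T, C) = -⅓ + (C*C + 8)/6 = -⅓ + (C² + 8)/6 = -⅓ + (8 + C²)/6 = -⅓ + (4/3 + C²/6) = 1 + C²/6)
1/d(z((5 - 3) - 2, y(4)), 82) = 1/(1 + (⅙)*82²) = 1/(1 + (⅙)*6724) = 1/(1 + 3362/3) = 1/(3365/3) = 3/3365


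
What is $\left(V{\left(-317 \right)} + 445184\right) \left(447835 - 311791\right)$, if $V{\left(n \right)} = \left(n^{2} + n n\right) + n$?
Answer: $87863337180$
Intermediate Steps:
$V{\left(n \right)} = n + 2 n^{2}$ ($V{\left(n \right)} = \left(n^{2} + n^{2}\right) + n = 2 n^{2} + n = n + 2 n^{2}$)
$\left(V{\left(-317 \right)} + 445184\right) \left(447835 - 311791\right) = \left(- 317 \left(1 + 2 \left(-317\right)\right) + 445184\right) \left(447835 - 311791\right) = \left(- 317 \left(1 - 634\right) + 445184\right) 136044 = \left(\left(-317\right) \left(-633\right) + 445184\right) 136044 = \left(200661 + 445184\right) 136044 = 645845 \cdot 136044 = 87863337180$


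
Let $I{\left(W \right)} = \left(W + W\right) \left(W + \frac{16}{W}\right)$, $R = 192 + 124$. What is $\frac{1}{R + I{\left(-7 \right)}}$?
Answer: $\frac{1}{446} \approx 0.0022422$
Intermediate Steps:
$R = 316$
$I{\left(W \right)} = 2 W \left(W + \frac{16}{W}\right)$
$\frac{1}{R + I{\left(-7 \right)}} = \frac{1}{316 + \left(32 + 2 \left(-7\right)^{2}\right)} = \frac{1}{316 + \left(32 + 2 \cdot 49\right)} = \frac{1}{316 + \left(32 + 98\right)} = \frac{1}{316 + 130} = \frac{1}{446}$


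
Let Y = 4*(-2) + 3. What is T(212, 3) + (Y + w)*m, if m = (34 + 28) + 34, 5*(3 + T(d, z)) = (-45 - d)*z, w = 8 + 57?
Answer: 28014/5 ≈ 5602.8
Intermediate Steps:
w = 65
Y = -5 (Y = -8 + 3 = -5)
T(d, z) = -3 + z*(-45 - d)/5 (T(d, z) = -3 + ((-45 - d)*z)/5 = -3 + (z*(-45 - d))/5 = -3 + z*(-45 - d)/5)
m = 96 (m = 62 + 34 = 96)
T(212, 3) + (Y + w)*m = (-3 - 9*3 - ⅕*212*3) + (-5 + 65)*96 = (-3 - 27 - 636/5) + 60*96 = -786/5 + 5760 = 28014/5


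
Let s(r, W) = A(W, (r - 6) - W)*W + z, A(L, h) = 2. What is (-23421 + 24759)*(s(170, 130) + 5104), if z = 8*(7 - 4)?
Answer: 7209144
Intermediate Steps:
z = 24 (z = 8*3 = 24)
s(r, W) = 24 + 2*W (s(r, W) = 2*W + 24 = 24 + 2*W)
(-23421 + 24759)*(s(170, 130) + 5104) = (-23421 + 24759)*((24 + 2*130) + 5104) = 1338*((24 + 260) + 5104) = 1338*(284 + 5104) = 1338*5388 = 7209144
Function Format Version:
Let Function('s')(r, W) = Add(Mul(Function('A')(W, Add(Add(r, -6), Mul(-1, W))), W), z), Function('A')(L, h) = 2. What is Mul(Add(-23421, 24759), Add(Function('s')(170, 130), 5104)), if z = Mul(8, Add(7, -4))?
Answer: 7209144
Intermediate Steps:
z = 24 (z = Mul(8, 3) = 24)
Function('s')(r, W) = Add(24, Mul(2, W)) (Function('s')(r, W) = Add(Mul(2, W), 24) = Add(24, Mul(2, W)))
Mul(Add(-23421, 24759), Add(Function('s')(170, 130), 5104)) = Mul(Add(-23421, 24759), Add(Add(24, Mul(2, 130)), 5104)) = Mul(1338, Add(Add(24, 260), 5104)) = Mul(1338, Add(284, 5104)) = Mul(1338, 5388) = 7209144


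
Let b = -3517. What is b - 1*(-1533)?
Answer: -1984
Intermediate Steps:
b - 1*(-1533) = -3517 - 1*(-1533) = -3517 + 1533 = -1984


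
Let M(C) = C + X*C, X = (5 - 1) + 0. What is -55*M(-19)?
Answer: 5225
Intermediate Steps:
X = 4 (X = 4 + 0 = 4)
M(C) = 5*C (M(C) = C + 4*C = 5*C)
-55*M(-19) = -275*(-19) = -55*(-95) = 5225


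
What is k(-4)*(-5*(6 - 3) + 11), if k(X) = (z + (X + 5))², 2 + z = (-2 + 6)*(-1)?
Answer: -100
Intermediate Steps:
z = -6 (z = -2 + (-2 + 6)*(-1) = -2 + 4*(-1) = -2 - 4 = -6)
k(X) = (-1 + X)² (k(X) = (-6 + (X + 5))² = (-6 + (5 + X))² = (-1 + X)²)
k(-4)*(-5*(6 - 3) + 11) = (-1 - 4)²*(-5*(6 - 3) + 11) = (-5)²*(-5*3 + 11) = 25*(-15 + 11) = 25*(-4) = -100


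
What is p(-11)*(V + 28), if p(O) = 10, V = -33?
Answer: -50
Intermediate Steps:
p(-11)*(V + 28) = 10*(-33 + 28) = 10*(-5) = -50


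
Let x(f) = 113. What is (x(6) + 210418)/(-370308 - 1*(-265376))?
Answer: -210531/104932 ≈ -2.0064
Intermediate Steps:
(x(6) + 210418)/(-370308 - 1*(-265376)) = (113 + 210418)/(-370308 - 1*(-265376)) = 210531/(-370308 + 265376) = 210531/(-104932) = 210531*(-1/104932) = -210531/104932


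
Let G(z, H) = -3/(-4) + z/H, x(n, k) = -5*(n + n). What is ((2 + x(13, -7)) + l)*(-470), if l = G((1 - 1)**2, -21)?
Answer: 119615/2 ≈ 59808.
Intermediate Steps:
x(n, k) = -10*n
G(z, H) = 3/4 + z/H (G(z, H) = -3*(-1/4) + z/H = 3/4 + z/H)
l = 3/4 (l = 3/4 + (1 - 1)**2/(-21) = 3/4 + 0**2*(-1/21) = 3/4 + 0*(-1/21) = 3/4 + 0 = 3/4 ≈ 0.75000)
((2 + x(13, -7)) + l)*(-470) = ((2 - 10*13) + 3/4)*(-470) = ((2 - 130) + 3/4)*(-470) = (-128 + 3/4)*(-470) = -509/4*(-470) = 119615/2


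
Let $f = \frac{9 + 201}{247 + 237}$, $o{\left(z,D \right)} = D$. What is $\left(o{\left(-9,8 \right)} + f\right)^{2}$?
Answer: $\frac{4165681}{58564} \approx 71.13$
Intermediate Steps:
$f = \frac{105}{242}$ ($f = \frac{210}{484} = 210 \cdot \frac{1}{484} = \frac{105}{242} \approx 0.43388$)
$\left(o{\left(-9,8 \right)} + f\right)^{2} = \left(8 + \frac{105}{242}\right)^{2} = \left(\frac{2041}{242}\right)^{2} = \frac{4165681}{58564}$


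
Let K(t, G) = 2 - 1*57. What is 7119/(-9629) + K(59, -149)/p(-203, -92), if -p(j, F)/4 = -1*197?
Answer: -6139367/7587652 ≈ -0.80913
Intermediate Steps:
p(j, F) = 788 (p(j, F) = -(-4)*197 = -4*(-197) = 788)
K(t, G) = -55 (K(t, G) = 2 - 57 = -55)
7119/(-9629) + K(59, -149)/p(-203, -92) = 7119/(-9629) - 55/788 = 7119*(-1/9629) - 55*1/788 = -7119/9629 - 55/788 = -6139367/7587652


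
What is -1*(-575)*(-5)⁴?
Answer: 359375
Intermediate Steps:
-1*(-575)*(-5)⁴ = 575*625 = 359375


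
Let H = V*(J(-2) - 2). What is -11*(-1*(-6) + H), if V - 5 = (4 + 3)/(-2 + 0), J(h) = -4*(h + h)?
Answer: -297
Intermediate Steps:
J(h) = -8*h
V = 3/2 (V = 5 + (4 + 3)/(-2 + 0) = 5 + 7/(-2) = 5 + 7*(-1/2) = 5 - 7/2 = 3/2 ≈ 1.5000)
H = 21 (H = 3*(-8*(-2) - 2)/2 = 3*(16 - 2)/2 = (3/2)*14 = 21)
-11*(-1*(-6) + H) = -11*(-1*(-6) + 21) = -11*(6 + 21) = -11*27 = -297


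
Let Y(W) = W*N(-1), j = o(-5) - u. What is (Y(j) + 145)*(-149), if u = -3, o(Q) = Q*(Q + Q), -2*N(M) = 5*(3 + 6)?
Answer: 312155/2 ≈ 1.5608e+5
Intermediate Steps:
N(M) = -45/2 (N(M) = -5*(3 + 6)/2 = -5*9/2 = -½*45 = -45/2)
o(Q) = 2*Q² (o(Q) = Q*(2*Q) = 2*Q²)
j = 53 (j = 2*(-5)² - 1*(-3) = 2*25 + 3 = 50 + 3 = 53)
Y(W) = -45*W/2 (Y(W) = W*(-45/2) = -45*W/2)
(Y(j) + 145)*(-149) = (-45/2*53 + 145)*(-149) = (-2385/2 + 145)*(-149) = -2095/2*(-149) = 312155/2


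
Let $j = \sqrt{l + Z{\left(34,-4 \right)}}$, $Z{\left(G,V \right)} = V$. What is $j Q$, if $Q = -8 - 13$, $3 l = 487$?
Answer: $- 35 \sqrt{57} \approx -264.24$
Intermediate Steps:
$l = \frac{487}{3}$ ($l = \frac{1}{3} \cdot 487 = \frac{487}{3} \approx 162.33$)
$Q = -21$
$j = \frac{5 \sqrt{57}}{3}$ ($j = \sqrt{\frac{487}{3} - 4} = \sqrt{\frac{475}{3}} = \frac{5 \sqrt{57}}{3} \approx 12.583$)
$j Q = \frac{5 \sqrt{57}}{3} \left(-21\right) = - 35 \sqrt{57}$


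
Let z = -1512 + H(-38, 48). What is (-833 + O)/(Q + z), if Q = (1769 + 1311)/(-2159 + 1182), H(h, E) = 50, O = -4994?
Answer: 5692979/1431454 ≈ 3.9771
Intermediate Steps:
z = -1462 (z = -1512 + 50 = -1462)
Q = -3080/977 (Q = 3080/(-977) = 3080*(-1/977) = -3080/977 ≈ -3.1525)
(-833 + O)/(Q + z) = (-833 - 4994)/(-3080/977 - 1462) = -5827/(-1431454/977) = -5827*(-977/1431454) = 5692979/1431454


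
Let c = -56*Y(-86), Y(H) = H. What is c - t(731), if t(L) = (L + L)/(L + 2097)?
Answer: 6809093/1414 ≈ 4815.5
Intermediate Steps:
t(L) = 2*L/(2097 + L) (t(L) = (2*L)/(2097 + L) = 2*L/(2097 + L))
c = 4816 (c = -56*(-86) = 4816)
c - t(731) = 4816 - 2*731/(2097 + 731) = 4816 - 2*731/2828 = 4816 - 1*731/1414 = 4816 - 731/1414 = 6809093/1414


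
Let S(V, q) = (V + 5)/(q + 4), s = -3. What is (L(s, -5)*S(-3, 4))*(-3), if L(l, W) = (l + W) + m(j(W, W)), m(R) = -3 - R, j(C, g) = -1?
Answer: 15/2 ≈ 7.5000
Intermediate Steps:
S(V, q) = (5 + V)/(4 + q)
L(l, W) = -2 + W + l (L(l, W) = (l + W) + (-3 - 1*(-1)) = (W + l) + (-3 + 1) = (W + l) - 2 = -2 + W + l)
(L(s, -5)*S(-3, 4))*(-3) = ((-2 - 5 - 3)*((5 - 3)/(4 + 4)))*(-3) = -10*2/8*(-3) = -5*2/4*(-3) = -10*¼*(-3) = -5/2*(-3) = 15/2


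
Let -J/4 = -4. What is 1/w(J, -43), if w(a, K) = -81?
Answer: -1/81 ≈ -0.012346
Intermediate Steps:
J = 16 (J = -4*(-4) = 16)
1/w(J, -43) = 1/(-81) = -1/81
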